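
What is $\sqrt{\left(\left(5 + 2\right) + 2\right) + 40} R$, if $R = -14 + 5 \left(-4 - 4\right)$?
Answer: $-378$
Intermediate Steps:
$R = -54$ ($R = -14 + 5 \left(-4 - 4\right) = -14 + 5 \left(-8\right) = -14 - 40 = -54$)
$\sqrt{\left(\left(5 + 2\right) + 2\right) + 40} R = \sqrt{\left(\left(5 + 2\right) + 2\right) + 40} \left(-54\right) = \sqrt{\left(7 + 2\right) + 40} \left(-54\right) = \sqrt{9 + 40} \left(-54\right) = \sqrt{49} \left(-54\right) = 7 \left(-54\right) = -378$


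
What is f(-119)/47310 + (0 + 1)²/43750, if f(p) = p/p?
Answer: 4553/103490625 ≈ 4.3994e-5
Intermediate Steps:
f(p) = 1
f(-119)/47310 + (0 + 1)²/43750 = 1/47310 + (0 + 1)²/43750 = 1*(1/47310) + 1²*(1/43750) = 1/47310 + 1*(1/43750) = 1/47310 + 1/43750 = 4553/103490625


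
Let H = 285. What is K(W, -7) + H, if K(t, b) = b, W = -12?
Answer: 278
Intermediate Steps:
K(W, -7) + H = -7 + 285 = 278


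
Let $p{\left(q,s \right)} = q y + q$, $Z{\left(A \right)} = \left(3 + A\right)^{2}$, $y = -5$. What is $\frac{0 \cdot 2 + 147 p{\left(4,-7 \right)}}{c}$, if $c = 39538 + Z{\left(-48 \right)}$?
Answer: $- \frac{2352}{41563} \approx -0.056589$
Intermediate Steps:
$p{\left(q,s \right)} = - 4 q$ ($p{\left(q,s \right)} = q \left(-5\right) + q = - 5 q + q = - 4 q$)
$c = 41563$ ($c = 39538 + \left(3 - 48\right)^{2} = 39538 + \left(-45\right)^{2} = 39538 + 2025 = 41563$)
$\frac{0 \cdot 2 + 147 p{\left(4,-7 \right)}}{c} = \frac{0 \cdot 2 + 147 \left(\left(-4\right) 4\right)}{41563} = \left(0 + 147 \left(-16\right)\right) \frac{1}{41563} = \left(0 - 2352\right) \frac{1}{41563} = \left(-2352\right) \frac{1}{41563} = - \frac{2352}{41563}$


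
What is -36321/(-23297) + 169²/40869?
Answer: 2149788566/952125093 ≈ 2.2579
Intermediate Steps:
-36321/(-23297) + 169²/40869 = -36321*(-1/23297) + 28561*(1/40869) = 36321/23297 + 28561/40869 = 2149788566/952125093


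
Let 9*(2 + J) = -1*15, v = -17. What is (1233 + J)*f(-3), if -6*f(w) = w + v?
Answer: 36880/9 ≈ 4097.8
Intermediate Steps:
f(w) = 17/6 - w/6 (f(w) = -(w - 17)/6 = -(-17 + w)/6 = 17/6 - w/6)
J = -11/3 (J = -2 + (-1*15)/9 = -2 + (⅑)*(-15) = -2 - 5/3 = -11/3 ≈ -3.6667)
(1233 + J)*f(-3) = (1233 - 11/3)*(17/6 - ⅙*(-3)) = 3688*(17/6 + ½)/3 = (3688/3)*(10/3) = 36880/9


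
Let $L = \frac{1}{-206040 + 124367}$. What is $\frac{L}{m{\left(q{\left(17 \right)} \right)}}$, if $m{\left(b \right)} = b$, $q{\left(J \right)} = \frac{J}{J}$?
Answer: $- \frac{1}{81673} \approx -1.2244 \cdot 10^{-5}$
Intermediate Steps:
$q{\left(J \right)} = 1$
$L = - \frac{1}{81673}$ ($L = \frac{1}{-81673} = - \frac{1}{81673} \approx -1.2244 \cdot 10^{-5}$)
$\frac{L}{m{\left(q{\left(17 \right)} \right)}} = - \frac{1}{81673 \cdot 1} = \left(- \frac{1}{81673}\right) 1 = - \frac{1}{81673}$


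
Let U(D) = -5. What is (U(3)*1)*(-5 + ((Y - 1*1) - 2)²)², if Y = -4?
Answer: -9680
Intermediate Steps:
(U(3)*1)*(-5 + ((Y - 1*1) - 2)²)² = (-5*1)*(-5 + ((-4 - 1*1) - 2)²)² = -5*(-5 + ((-4 - 1) - 2)²)² = -5*(-5 + (-5 - 2)²)² = -5*(-5 + (-7)²)² = -5*(-5 + 49)² = -5*44² = -5*1936 = -9680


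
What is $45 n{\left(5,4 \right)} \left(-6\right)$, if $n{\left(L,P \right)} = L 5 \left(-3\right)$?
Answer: $20250$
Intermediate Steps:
$n{\left(L,P \right)} = - 15 L$ ($n{\left(L,P \right)} = 5 L \left(-3\right) = - 15 L$)
$45 n{\left(5,4 \right)} \left(-6\right) = 45 \left(\left(-15\right) 5\right) \left(-6\right) = 45 \left(-75\right) \left(-6\right) = \left(-3375\right) \left(-6\right) = 20250$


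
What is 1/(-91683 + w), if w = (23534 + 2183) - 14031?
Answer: -1/79997 ≈ -1.2500e-5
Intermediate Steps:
w = 11686 (w = 25717 - 14031 = 11686)
1/(-91683 + w) = 1/(-91683 + 11686) = 1/(-79997) = -1/79997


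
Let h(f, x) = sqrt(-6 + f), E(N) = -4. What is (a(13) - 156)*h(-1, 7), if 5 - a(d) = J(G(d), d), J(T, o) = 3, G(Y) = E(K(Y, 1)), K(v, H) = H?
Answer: -154*I*sqrt(7) ≈ -407.45*I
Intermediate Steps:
G(Y) = -4
a(d) = 2 (a(d) = 5 - 1*3 = 5 - 3 = 2)
(a(13) - 156)*h(-1, 7) = (2 - 156)*sqrt(-6 - 1) = -154*I*sqrt(7)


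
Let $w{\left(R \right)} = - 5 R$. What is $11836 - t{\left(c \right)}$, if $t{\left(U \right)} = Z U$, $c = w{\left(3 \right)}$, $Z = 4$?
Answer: $11896$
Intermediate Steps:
$c = -15$ ($c = \left(-5\right) 3 = -15$)
$t{\left(U \right)} = 4 U$
$11836 - t{\left(c \right)} = 11836 - 4 \left(-15\right) = 11836 - -60 = 11836 + 60 = 11896$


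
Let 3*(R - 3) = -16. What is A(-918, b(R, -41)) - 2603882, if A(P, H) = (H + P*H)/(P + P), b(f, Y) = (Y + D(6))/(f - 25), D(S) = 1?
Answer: -16334147201/6273 ≈ -2.6039e+6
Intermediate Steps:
R = -7/3 (R = 3 + (⅓)*(-16) = 3 - 16/3 = -7/3 ≈ -2.3333)
b(f, Y) = (1 + Y)/(-25 + f) (b(f, Y) = (Y + 1)/(f - 25) = (1 + Y)/(-25 + f))
A(P, H) = (H + H*P)/(2*P) (A(P, H) = (H + H*P)/((2*P)) = (H + H*P)*(1/(2*P)) = (H + H*P)/(2*P))
A(-918, b(R, -41)) - 2603882 = (½)*((1 - 41)/(-25 - 7/3))*(1 - 918)/(-918) - 2603882 = (½)*(-40/(-82/3))*(-1/918)*(-917) - 2603882 = (½)*(-3/82*(-40))*(-1/918)*(-917) - 2603882 = (½)*(60/41)*(-1/918)*(-917) - 2603882 = 4585/6273 - 2603882 = -16334147201/6273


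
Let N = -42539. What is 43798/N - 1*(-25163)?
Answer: 1070365059/42539 ≈ 25162.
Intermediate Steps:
43798/N - 1*(-25163) = 43798/(-42539) - 1*(-25163) = 43798*(-1/42539) + 25163 = -43798/42539 + 25163 = 1070365059/42539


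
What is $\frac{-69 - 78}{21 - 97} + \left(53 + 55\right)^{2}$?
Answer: $\frac{886611}{76} \approx 11666.0$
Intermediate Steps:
$\frac{-69 - 78}{21 - 97} + \left(53 + 55\right)^{2} = - \frac{147}{-76} + 108^{2} = \left(-147\right) \left(- \frac{1}{76}\right) + 11664 = \frac{147}{76} + 11664 = \frac{886611}{76}$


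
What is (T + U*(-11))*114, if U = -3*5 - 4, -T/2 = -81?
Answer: 42294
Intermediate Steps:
T = 162 (T = -2*(-81) = 162)
U = -19 (U = -15 - 4 = -19)
(T + U*(-11))*114 = (162 - 19*(-11))*114 = (162 + 209)*114 = 371*114 = 42294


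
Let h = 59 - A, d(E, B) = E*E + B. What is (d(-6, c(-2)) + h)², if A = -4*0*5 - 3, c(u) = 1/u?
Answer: 38025/4 ≈ 9506.3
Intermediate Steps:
c(u) = 1/u
A = -3 (A = 0*5 - 3 = 0 - 3 = -3)
d(E, B) = B + E² (d(E, B) = E² + B = B + E²)
h = 62 (h = 59 - 1*(-3) = 59 + 3 = 62)
(d(-6, c(-2)) + h)² = ((1/(-2) + (-6)²) + 62)² = ((-½ + 36) + 62)² = (71/2 + 62)² = (195/2)² = 38025/4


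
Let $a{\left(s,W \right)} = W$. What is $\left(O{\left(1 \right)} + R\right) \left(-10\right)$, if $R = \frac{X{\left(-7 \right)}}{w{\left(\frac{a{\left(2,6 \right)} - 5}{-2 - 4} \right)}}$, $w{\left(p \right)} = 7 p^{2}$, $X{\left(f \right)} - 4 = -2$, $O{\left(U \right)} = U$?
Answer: $- \frac{790}{7} \approx -112.86$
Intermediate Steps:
$X{\left(f \right)} = 2$ ($X{\left(f \right)} = 4 - 2 = 2$)
$R = \frac{72}{7}$ ($R = \frac{2}{7 \left(\frac{6 - 5}{-2 - 4}\right)^{2}} = \frac{2}{7 \left(1 \frac{1}{-6}\right)^{2}} = \frac{2}{7 \left(1 \left(- \frac{1}{6}\right)\right)^{2}} = \frac{2}{7 \left(- \frac{1}{6}\right)^{2}} = \frac{2}{7 \cdot \frac{1}{36}} = \frac{2}{\frac{7}{36}} = 2 \cdot \frac{36}{7} = \frac{72}{7} \approx 10.286$)
$\left(O{\left(1 \right)} + R\right) \left(-10\right) = \left(1 + \frac{72}{7}\right) \left(-10\right) = \frac{79}{7} \left(-10\right) = - \frac{790}{7}$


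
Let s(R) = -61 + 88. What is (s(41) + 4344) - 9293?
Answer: -4922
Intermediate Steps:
s(R) = 27
(s(41) + 4344) - 9293 = (27 + 4344) - 9293 = 4371 - 9293 = -4922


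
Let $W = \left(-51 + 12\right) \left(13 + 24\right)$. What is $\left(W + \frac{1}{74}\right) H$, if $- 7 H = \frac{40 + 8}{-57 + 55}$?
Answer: $- \frac{1281372}{259} \approx -4947.4$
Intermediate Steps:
$H = \frac{24}{7}$ ($H = - \frac{\left(40 + 8\right) \frac{1}{-57 + 55}}{7} = - \frac{48 \frac{1}{-2}}{7} = - \frac{48 \left(- \frac{1}{2}\right)}{7} = \left(- \frac{1}{7}\right) \left(-24\right) = \frac{24}{7} \approx 3.4286$)
$W = -1443$ ($W = \left(-39\right) 37 = -1443$)
$\left(W + \frac{1}{74}\right) H = \left(-1443 + \frac{1}{74}\right) \frac{24}{7} = \left(- \frac{106781}{74}\right) \frac{24}{7} = - \frac{1281372}{259}$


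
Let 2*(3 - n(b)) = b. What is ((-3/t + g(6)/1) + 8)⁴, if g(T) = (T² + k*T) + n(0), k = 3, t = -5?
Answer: 11574317056/625 ≈ 1.8519e+7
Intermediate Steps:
n(b) = 3 - b/2
g(T) = 3 + T² + 3*T (g(T) = (T² + 3*T) + (3 - ½*0) = (T² + 3*T) + (3 + 0) = (T² + 3*T) + 3 = 3 + T² + 3*T)
((-3/t + g(6)/1) + 8)⁴ = ((-3/(-5) + (3 + 6² + 3*6)/1) + 8)⁴ = ((-3*(-⅕) + (3 + 36 + 18)*1) + 8)⁴ = ((⅗ + 57*1) + 8)⁴ = ((⅗ + 57) + 8)⁴ = (288/5 + 8)⁴ = (328/5)⁴ = 11574317056/625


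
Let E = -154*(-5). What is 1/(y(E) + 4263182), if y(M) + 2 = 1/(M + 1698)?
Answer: 2468/10521528241 ≈ 2.3457e-7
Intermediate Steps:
E = 770
y(M) = -2 + 1/(1698 + M) (y(M) = -2 + 1/(M + 1698) = -2 + 1/(1698 + M))
1/(y(E) + 4263182) = 1/((-3395 - 2*770)/(1698 + 770) + 4263182) = 1/((-3395 - 1540)/2468 + 4263182) = 1/((1/2468)*(-4935) + 4263182) = 1/(-4935/2468 + 4263182) = 1/(10521528241/2468) = 2468/10521528241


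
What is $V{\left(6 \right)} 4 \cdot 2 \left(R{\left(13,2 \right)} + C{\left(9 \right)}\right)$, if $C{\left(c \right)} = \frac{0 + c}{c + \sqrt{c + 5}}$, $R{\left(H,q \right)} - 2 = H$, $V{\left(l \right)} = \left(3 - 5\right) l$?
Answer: $- \frac{104256}{67} + \frac{864 \sqrt{14}}{67} \approx -1507.8$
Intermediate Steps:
$V{\left(l \right)} = - 2 l$
$R{\left(H,q \right)} = 2 + H$
$C{\left(c \right)} = \frac{c}{c + \sqrt{5 + c}}$
$V{\left(6 \right)} 4 \cdot 2 \left(R{\left(13,2 \right)} + C{\left(9 \right)}\right) = \left(-2\right) 6 \cdot 4 \cdot 2 \left(\left(2 + 13\right) + \frac{9}{9 + \sqrt{5 + 9}}\right) = \left(-12\right) 4 \cdot 2 \left(15 + \frac{9}{9 + \sqrt{14}}\right) = \left(-48\right) 2 \left(15 + \frac{9}{9 + \sqrt{14}}\right) = - 96 \left(15 + \frac{9}{9 + \sqrt{14}}\right) = -1440 - \frac{864}{9 + \sqrt{14}}$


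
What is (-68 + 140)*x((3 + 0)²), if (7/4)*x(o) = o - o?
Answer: 0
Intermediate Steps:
x(o) = 0 (x(o) = 4*(o - o)/7 = (4/7)*0 = 0)
(-68 + 140)*x((3 + 0)²) = (-68 + 140)*0 = 72*0 = 0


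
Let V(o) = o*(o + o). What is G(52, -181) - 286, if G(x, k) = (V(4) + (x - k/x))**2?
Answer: 19920057/2704 ≈ 7366.9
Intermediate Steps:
V(o) = 2*o**2 (V(o) = o*(2*o) = 2*o**2)
G(x, k) = (32 + x - k/x)**2 (G(x, k) = (2*4**2 + (x - k/x))**2 = (2*16 + (x - k/x))**2 = (32 + (x - k/x))**2 = (32 + x - k/x)**2)
G(52, -181) - 286 = (52**2 - 1*(-181) + 32*52)**2/52**2 - 286 = (2704 + 181 + 1664)**2/2704 - 286 = (1/2704)*4549**2 - 286 = (1/2704)*20693401 - 286 = 20693401/2704 - 286 = 19920057/2704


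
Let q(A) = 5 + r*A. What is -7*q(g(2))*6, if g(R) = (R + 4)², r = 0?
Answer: -210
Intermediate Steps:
g(R) = (4 + R)²
q(A) = 5 (q(A) = 5 + 0*A = 5 + 0 = 5)
-7*q(g(2))*6 = -7*5*6 = -35*6 = -210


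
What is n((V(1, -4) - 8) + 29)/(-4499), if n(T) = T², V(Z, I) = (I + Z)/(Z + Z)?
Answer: -1521/17996 ≈ -0.084519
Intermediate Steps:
V(Z, I) = (I + Z)/(2*Z) (V(Z, I) = (I + Z)/((2*Z)) = (I + Z)*(1/(2*Z)) = (I + Z)/(2*Z))
n((V(1, -4) - 8) + 29)/(-4499) = (((½)*(-4 + 1)/1 - 8) + 29)²/(-4499) = (((½)*1*(-3) - 8) + 29)²*(-1/4499) = ((-3/2 - 8) + 29)²*(-1/4499) = (-19/2 + 29)²*(-1/4499) = (39/2)²*(-1/4499) = (1521/4)*(-1/4499) = -1521/17996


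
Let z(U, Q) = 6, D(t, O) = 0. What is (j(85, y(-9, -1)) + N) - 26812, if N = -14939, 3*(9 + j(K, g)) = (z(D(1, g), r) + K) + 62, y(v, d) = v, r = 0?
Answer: -41709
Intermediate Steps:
j(K, g) = 41/3 + K/3 (j(K, g) = -9 + ((6 + K) + 62)/3 = -9 + (68 + K)/3 = -9 + (68/3 + K/3) = 41/3 + K/3)
(j(85, y(-9, -1)) + N) - 26812 = ((41/3 + (1/3)*85) - 14939) - 26812 = ((41/3 + 85/3) - 14939) - 26812 = (42 - 14939) - 26812 = -14897 - 26812 = -41709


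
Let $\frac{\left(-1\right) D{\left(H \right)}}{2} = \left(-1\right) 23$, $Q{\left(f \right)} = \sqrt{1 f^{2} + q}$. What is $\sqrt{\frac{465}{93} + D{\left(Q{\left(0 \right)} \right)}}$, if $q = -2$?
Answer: $\sqrt{51} \approx 7.1414$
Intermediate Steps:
$Q{\left(f \right)} = \sqrt{-2 + f^{2}}$ ($Q{\left(f \right)} = \sqrt{1 f^{2} - 2} = \sqrt{f^{2} - 2} = \sqrt{-2 + f^{2}}$)
$D{\left(H \right)} = 46$ ($D{\left(H \right)} = - 2 \left(\left(-1\right) 23\right) = \left(-2\right) \left(-23\right) = 46$)
$\sqrt{\frac{465}{93} + D{\left(Q{\left(0 \right)} \right)}} = \sqrt{\frac{465}{93} + 46} = \sqrt{465 \cdot \frac{1}{93} + 46} = \sqrt{5 + 46} = \sqrt{51}$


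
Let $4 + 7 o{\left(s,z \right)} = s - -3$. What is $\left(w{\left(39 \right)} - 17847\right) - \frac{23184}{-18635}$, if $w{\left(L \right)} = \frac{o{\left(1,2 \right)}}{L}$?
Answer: $- \frac{332555661}{18635} \approx -17846.0$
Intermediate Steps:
$o{\left(s,z \right)} = - \frac{1}{7} + \frac{s}{7}$ ($o{\left(s,z \right)} = - \frac{4}{7} + \frac{s - -3}{7} = - \frac{4}{7} + \frac{s + 3}{7} = - \frac{4}{7} + \frac{3 + s}{7} = - \frac{4}{7} + \left(\frac{3}{7} + \frac{s}{7}\right) = - \frac{1}{7} + \frac{s}{7}$)
$w{\left(L \right)} = 0$ ($w{\left(L \right)} = \frac{- \frac{1}{7} + \frac{1}{7} \cdot 1}{L} = \frac{- \frac{1}{7} + \frac{1}{7}}{L} = \frac{0}{L} = 0$)
$\left(w{\left(39 \right)} - 17847\right) - \frac{23184}{-18635} = \left(0 - 17847\right) - \frac{23184}{-18635} = -17847 - - \frac{23184}{18635} = -17847 + \frac{23184}{18635} = - \frac{332555661}{18635}$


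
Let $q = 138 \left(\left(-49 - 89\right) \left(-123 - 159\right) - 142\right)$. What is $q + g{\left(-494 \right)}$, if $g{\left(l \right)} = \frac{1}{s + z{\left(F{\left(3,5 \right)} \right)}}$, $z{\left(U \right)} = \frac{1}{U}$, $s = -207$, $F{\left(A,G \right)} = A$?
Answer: $\frac{3317503437}{620} \approx 5.3508 \cdot 10^{6}$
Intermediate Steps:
$q = 5350812$ ($q = 138 \left(\left(-138\right) \left(-282\right) - 142\right) = 138 \left(38916 - 142\right) = 138 \cdot 38774 = 5350812$)
$g{\left(l \right)} = - \frac{3}{620}$ ($g{\left(l \right)} = \frac{1}{-207 + \frac{1}{3}} = \frac{1}{- \frac{620}{3}} = - \frac{3}{620}$)
$q + g{\left(-494 \right)} = 5350812 - \frac{3}{620} = \frac{3317503437}{620}$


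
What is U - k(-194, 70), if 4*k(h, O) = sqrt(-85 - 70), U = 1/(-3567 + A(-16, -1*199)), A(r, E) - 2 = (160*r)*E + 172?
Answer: 1/506047 - I*sqrt(155)/4 ≈ 1.9761e-6 - 3.1125*I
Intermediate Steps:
A(r, E) = 174 + 160*E*r (A(r, E) = 2 + ((160*r)*E + 172) = 2 + (160*E*r + 172) = 2 + (172 + 160*E*r) = 174 + 160*E*r)
U = 1/506047 (U = 1/(-3567 + (174 + 160*(-1*199)*(-16))) = 1/(-3567 + (174 + 160*(-199)*(-16))) = 1/(-3567 + (174 + 509440)) = 1/(-3567 + 509614) = 1/506047 ≈ 1.9761e-6)
k(h, O) = I*sqrt(155)/4 (k(h, O) = sqrt(-85 - 70)/4 = sqrt(-155)/4 = (I*sqrt(155))/4 = I*sqrt(155)/4)
U - k(-194, 70) = 1/506047 - I*sqrt(155)/4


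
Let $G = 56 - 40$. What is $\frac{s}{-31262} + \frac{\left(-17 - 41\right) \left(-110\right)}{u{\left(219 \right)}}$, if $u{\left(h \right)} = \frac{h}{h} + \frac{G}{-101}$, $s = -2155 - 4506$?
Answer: $\frac{4029034749}{531454} \approx 7581.2$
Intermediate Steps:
$G = 16$
$s = -6661$
$u{\left(h \right)} = \frac{85}{101}$ ($u{\left(h \right)} = \frac{h}{h} + \frac{16}{-101} = 1 + 16 \left(- \frac{1}{101}\right) = 1 - \frac{16}{101} = \frac{85}{101}$)
$\frac{s}{-31262} + \frac{\left(-17 - 41\right) \left(-110\right)}{u{\left(219 \right)}} = - \frac{6661}{-31262} + \frac{\left(-17 - 41\right) \left(-110\right)}{\frac{85}{101}} = \left(-6661\right) \left(- \frac{1}{31262}\right) + \left(-58\right) \left(-110\right) \frac{101}{85} = \frac{6661}{31262} + 6380 \cdot \frac{101}{85} = \frac{6661}{31262} + \frac{128876}{17} = \frac{4029034749}{531454}$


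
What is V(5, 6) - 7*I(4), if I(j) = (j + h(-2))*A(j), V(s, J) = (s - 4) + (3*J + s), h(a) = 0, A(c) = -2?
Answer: 80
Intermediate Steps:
V(s, J) = -4 + 2*s + 3*J (V(s, J) = (-4 + s) + (s + 3*J) = -4 + 2*s + 3*J)
I(j) = -2*j (I(j) = (j + 0)*(-2) = j*(-2) = -2*j)
V(5, 6) - 7*I(4) = (-4 + 2*5 + 3*6) - (-14)*4 = (-4 + 10 + 18) - 7*(-8) = 24 + 56 = 80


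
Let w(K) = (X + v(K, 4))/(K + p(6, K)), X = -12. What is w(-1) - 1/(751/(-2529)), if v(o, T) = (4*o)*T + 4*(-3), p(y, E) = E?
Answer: 17549/751 ≈ 23.368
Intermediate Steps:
v(o, T) = -12 + 4*T*o (v(o, T) = 4*T*o - 12 = -12 + 4*T*o)
w(K) = (-24 + 16*K)/(2*K) (w(K) = (-12 + (-12 + 4*4*K))/(K + K) = (-12 + (-12 + 16*K))/((2*K)) = (-24 + 16*K)*(1/(2*K)) = (-24 + 16*K)/(2*K))
w(-1) - 1/(751/(-2529)) = (8 - 12/(-1)) - 1/(751/(-2529)) = (8 - 12*(-1)) - 1/(751*(-1/2529)) = (8 + 12) - 1/(-751/2529) = 20 - 1*(-2529/751) = 20 + 2529/751 = 17549/751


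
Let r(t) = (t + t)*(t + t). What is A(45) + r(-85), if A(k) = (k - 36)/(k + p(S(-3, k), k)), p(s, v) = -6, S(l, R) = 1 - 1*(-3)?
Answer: 375703/13 ≈ 28900.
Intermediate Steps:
S(l, R) = 4 (S(l, R) = 1 + 3 = 4)
r(t) = 4*t² (r(t) = (2*t)*(2*t) = 4*t²)
A(k) = (-36 + k)/(-6 + k) (A(k) = (k - 36)/(k - 6) = (-36 + k)/(-6 + k))
A(45) + r(-85) = (-36 + 45)/(-6 + 45) + 4*(-85)² = 9/39 + 4*7225 = (1/39)*9 + 28900 = 3/13 + 28900 = 375703/13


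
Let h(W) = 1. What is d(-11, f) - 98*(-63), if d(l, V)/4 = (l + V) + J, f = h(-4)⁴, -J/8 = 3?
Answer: 6038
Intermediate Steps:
J = -24 (J = -8*3 = -24)
f = 1 (f = 1⁴ = 1)
d(l, V) = -96 + 4*V + 4*l (d(l, V) = 4*((l + V) - 24) = 4*((V + l) - 24) = 4*(-24 + V + l) = -96 + 4*V + 4*l)
d(-11, f) - 98*(-63) = (-96 + 4*1 + 4*(-11)) - 98*(-63) = (-96 + 4 - 44) + 6174 = -136 + 6174 = 6038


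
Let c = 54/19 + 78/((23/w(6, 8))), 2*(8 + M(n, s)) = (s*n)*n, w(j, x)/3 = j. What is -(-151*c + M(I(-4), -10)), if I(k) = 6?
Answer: 4297774/437 ≈ 9834.7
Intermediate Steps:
w(j, x) = 3*j
M(n, s) = -8 + s*n**2/2 (M(n, s) = -8 + ((s*n)*n)/2 = -8 + ((n*s)*n)/2 = -8 + (s*n**2)/2 = -8 + s*n**2/2)
c = 27918/437 (c = 54/19 + 78/((23/((3*6)))) = 54*(1/19) + 78/((23/18)) = 54/19 + 78/((23*(1/18))) = 54/19 + 78/(23/18) = 54/19 + 78*(18/23) = 54/19 + 1404/23 = 27918/437 ≈ 63.886)
-(-151*c + M(I(-4), -10)) = -(-151*27918/437 + (-8 + (1/2)*(-10)*6**2)) = -(-4215618/437 + (-8 + (1/2)*(-10)*36)) = -(-4215618/437 + (-8 - 180)) = -(-4215618/437 - 188) = -1*(-4297774/437) = 4297774/437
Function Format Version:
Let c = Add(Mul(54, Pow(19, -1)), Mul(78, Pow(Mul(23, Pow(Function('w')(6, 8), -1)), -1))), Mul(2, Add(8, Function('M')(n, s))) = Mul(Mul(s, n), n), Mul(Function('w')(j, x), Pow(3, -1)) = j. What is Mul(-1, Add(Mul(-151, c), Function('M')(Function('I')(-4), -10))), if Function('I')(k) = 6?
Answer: Rational(4297774, 437) ≈ 9834.7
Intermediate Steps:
Function('w')(j, x) = Mul(3, j)
Function('M')(n, s) = Add(-8, Mul(Rational(1, 2), s, Pow(n, 2))) (Function('M')(n, s) = Add(-8, Mul(Rational(1, 2), Mul(Mul(s, n), n))) = Add(-8, Mul(Rational(1, 2), Mul(Mul(n, s), n))) = Add(-8, Mul(Rational(1, 2), Mul(s, Pow(n, 2)))) = Add(-8, Mul(Rational(1, 2), s, Pow(n, 2))))
c = Rational(27918, 437) (c = Add(Mul(54, Pow(19, -1)), Mul(78, Pow(Mul(23, Pow(Mul(3, 6), -1)), -1))) = Add(Mul(54, Rational(1, 19)), Mul(78, Pow(Mul(23, Pow(18, -1)), -1))) = Add(Rational(54, 19), Mul(78, Pow(Mul(23, Rational(1, 18)), -1))) = Add(Rational(54, 19), Mul(78, Pow(Rational(23, 18), -1))) = Add(Rational(54, 19), Mul(78, Rational(18, 23))) = Add(Rational(54, 19), Rational(1404, 23)) = Rational(27918, 437) ≈ 63.886)
Mul(-1, Add(Mul(-151, c), Function('M')(Function('I')(-4), -10))) = Mul(-1, Add(Mul(-151, Rational(27918, 437)), Add(-8, Mul(Rational(1, 2), -10, Pow(6, 2))))) = Mul(-1, Add(Rational(-4215618, 437), Add(-8, Mul(Rational(1, 2), -10, 36)))) = Mul(-1, Add(Rational(-4215618, 437), Add(-8, -180))) = Mul(-1, Add(Rational(-4215618, 437), -188)) = Mul(-1, Rational(-4297774, 437)) = Rational(4297774, 437)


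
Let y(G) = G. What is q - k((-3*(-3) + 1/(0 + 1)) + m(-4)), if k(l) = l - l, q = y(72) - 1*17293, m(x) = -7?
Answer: -17221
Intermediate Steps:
q = -17221 (q = 72 - 1*17293 = 72 - 17293 = -17221)
k(l) = 0
q - k((-3*(-3) + 1/(0 + 1)) + m(-4)) = -17221 - 1*0 = -17221 + 0 = -17221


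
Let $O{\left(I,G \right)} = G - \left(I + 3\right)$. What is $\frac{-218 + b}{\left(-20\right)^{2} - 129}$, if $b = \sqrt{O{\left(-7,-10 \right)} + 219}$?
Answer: $- \frac{218}{271} + \frac{\sqrt{213}}{271} \approx -0.75057$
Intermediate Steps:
$O{\left(I,G \right)} = -3 + G - I$ ($O{\left(I,G \right)} = G - \left(3 + I\right) = -3 + G - I$)
$b = \sqrt{213}$ ($b = \sqrt{\left(-3 - 10 - -7\right) + 219} = \sqrt{\left(-3 - 10 + 7\right) + 219} = \sqrt{-6 + 219} = \sqrt{213} \approx 14.595$)
$\frac{-218 + b}{\left(-20\right)^{2} - 129} = \frac{-218 + \sqrt{213}}{\left(-20\right)^{2} - 129} = \frac{-218 + \sqrt{213}}{400 - 129} = \frac{-218 + \sqrt{213}}{271} = \left(-218 + \sqrt{213}\right) \frac{1}{271} = - \frac{218}{271} + \frac{\sqrt{213}}{271}$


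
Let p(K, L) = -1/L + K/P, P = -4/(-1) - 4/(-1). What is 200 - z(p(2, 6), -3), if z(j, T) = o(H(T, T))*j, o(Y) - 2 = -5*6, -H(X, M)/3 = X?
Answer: 607/3 ≈ 202.33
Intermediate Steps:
P = 8 (P = -4*(-1) - 4*(-1) = 4 + 4 = 8)
H(X, M) = -3*X
p(K, L) = -1/L + K/8
o(Y) = -28 (o(Y) = 2 - 5*6 = 2 - 30 = -28)
z(j, T) = -28*j
200 - z(p(2, 6), -3) = 200 - (-28)*(-1/6 + (1/8)*2) = 200 - (-28)*(-1*1/6 + 1/4) = 200 - (-28)*(-1/6 + 1/4) = 200 - (-28)/12 = 200 - 1*(-7/3) = 200 + 7/3 = 607/3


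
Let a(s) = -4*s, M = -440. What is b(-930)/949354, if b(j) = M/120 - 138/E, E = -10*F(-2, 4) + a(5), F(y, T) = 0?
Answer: 97/28480620 ≈ 3.4058e-6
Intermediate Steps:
E = -20 (E = -10*0 - 4*5 = 0 - 20 = -20)
b(j) = 97/30 (b(j) = -440/120 - 138/(-20) = -440*1/120 - 138*(-1/20) = -11/3 + 69/10 = 97/30)
b(-930)/949354 = (97/30)/949354 = (97/30)*(1/949354) = 97/28480620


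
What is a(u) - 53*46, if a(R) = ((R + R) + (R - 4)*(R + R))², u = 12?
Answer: 44218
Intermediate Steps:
a(R) = (2*R + 2*R*(-4 + R))² (a(R) = (2*R + (-4 + R)*(2*R))² = (2*R + 2*R*(-4 + R))²)
a(u) - 53*46 = 4*12²*(-3 + 12)² - 53*46 = 4*144*9² - 2438 = 4*144*81 - 2438 = 46656 - 2438 = 44218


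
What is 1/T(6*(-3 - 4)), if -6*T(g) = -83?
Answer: 6/83 ≈ 0.072289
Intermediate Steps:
T(g) = 83/6 (T(g) = -⅙*(-83) = 83/6)
1/T(6*(-3 - 4)) = 1/(83/6) = 6/83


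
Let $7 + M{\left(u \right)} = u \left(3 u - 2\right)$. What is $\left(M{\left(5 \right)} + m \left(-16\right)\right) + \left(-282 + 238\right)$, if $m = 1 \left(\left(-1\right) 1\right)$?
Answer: $30$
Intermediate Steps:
$M{\left(u \right)} = -7 + u \left(-2 + 3 u\right)$ ($M{\left(u \right)} = -7 + u \left(3 u - 2\right) = -7 + u \left(-2 + 3 u\right)$)
$m = -1$ ($m = 1 \left(-1\right) = -1$)
$\left(M{\left(5 \right)} + m \left(-16\right)\right) + \left(-282 + 238\right) = \left(\left(-7 - 10 + 3 \cdot 5^{2}\right) - -16\right) + \left(-282 + 238\right) = \left(\left(-7 - 10 + 3 \cdot 25\right) + 16\right) - 44 = \left(\left(-7 - 10 + 75\right) + 16\right) - 44 = \left(58 + 16\right) - 44 = 74 - 44 = 30$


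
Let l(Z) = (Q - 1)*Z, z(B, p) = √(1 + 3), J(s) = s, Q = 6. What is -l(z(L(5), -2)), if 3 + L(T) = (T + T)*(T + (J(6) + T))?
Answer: -10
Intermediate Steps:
L(T) = -3 + 2*T*(6 + 2*T) (L(T) = -3 + (T + T)*(T + (6 + T)) = -3 + (2*T)*(6 + 2*T) = -3 + 2*T*(6 + 2*T))
z(B, p) = 2 (z(B, p) = √4 = 2)
l(Z) = 5*Z (l(Z) = (6 - 1)*Z = 5*Z)
-l(z(L(5), -2)) = -5*2 = -1*10 = -10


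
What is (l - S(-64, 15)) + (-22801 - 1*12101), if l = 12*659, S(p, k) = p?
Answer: -26930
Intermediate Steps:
l = 7908
(l - S(-64, 15)) + (-22801 - 1*12101) = (7908 - 1*(-64)) + (-22801 - 1*12101) = (7908 + 64) + (-22801 - 12101) = 7972 - 34902 = -26930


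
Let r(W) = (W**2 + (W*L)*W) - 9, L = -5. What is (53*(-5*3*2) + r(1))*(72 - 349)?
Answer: 444031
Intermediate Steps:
r(W) = -9 - 4*W**2 (r(W) = (W**2 + (W*(-5))*W) - 9 = (W**2 + (-5*W)*W) - 9 = (W**2 - 5*W**2) - 9 = -4*W**2 - 9 = -9 - 4*W**2)
(53*(-5*3*2) + r(1))*(72 - 349) = (53*(-5*3*2) + (-9 - 4*1**2))*(72 - 349) = (53*(-15*2) + (-9 - 4*1))*(-277) = (53*(-30) + (-9 - 4))*(-277) = (-1590 - 13)*(-277) = -1603*(-277) = 444031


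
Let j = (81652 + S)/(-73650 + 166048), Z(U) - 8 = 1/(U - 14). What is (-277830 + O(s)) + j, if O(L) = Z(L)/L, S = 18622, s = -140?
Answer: -276731669662449/996050440 ≈ -2.7783e+5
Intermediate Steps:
Z(U) = 8 + 1/(-14 + U) (Z(U) = 8 + 1/(U - 14) = 8 + 1/(-14 + U))
j = 50137/46199 (j = (81652 + 18622)/(-73650 + 166048) = 100274/92398 = 100274*(1/92398) = 50137/46199 ≈ 1.0852)
O(L) = (-111 + 8*L)/(L*(-14 + L)) (O(L) = ((-111 + 8*L)/(-14 + L))/L = (-111 + 8*L)/(L*(-14 + L)))
(-277830 + O(s)) + j = (-277830 + (-111 + 8*(-140))/((-140)*(-14 - 140))) + 50137/46199 = (-277830 - 1/140*(-111 - 1120)/(-154)) + 50137/46199 = (-277830 - 1/140*(-1/154)*(-1231)) + 50137/46199 = (-277830 - 1231/21560) + 50137/46199 = -5990016031/21560 + 50137/46199 = -276731669662449/996050440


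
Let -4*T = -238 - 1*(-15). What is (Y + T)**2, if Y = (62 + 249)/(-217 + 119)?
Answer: 106193025/38416 ≈ 2764.3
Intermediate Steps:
T = 223/4 (T = -(-238 - 1*(-15))/4 = -(-238 + 15)/4 = -1/4*(-223) = 223/4 ≈ 55.750)
Y = -311/98 (Y = 311/(-98) = 311*(-1/98) = -311/98 ≈ -3.1735)
(Y + T)**2 = (-311/98 + 223/4)**2 = (10305/196)**2 = 106193025/38416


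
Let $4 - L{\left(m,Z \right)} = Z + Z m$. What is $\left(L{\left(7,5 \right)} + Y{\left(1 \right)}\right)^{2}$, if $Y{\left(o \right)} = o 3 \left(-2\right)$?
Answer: $1764$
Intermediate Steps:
$Y{\left(o \right)} = - 6 o$ ($Y{\left(o \right)} = 3 o \left(-2\right) = - 6 o$)
$L{\left(m,Z \right)} = 4 - Z - Z m$ ($L{\left(m,Z \right)} = 4 - \left(Z + Z m\right) = 4 - Z - Z m$)
$\left(L{\left(7,5 \right)} + Y{\left(1 \right)}\right)^{2} = \left(\left(4 - 5 - 5 \cdot 7\right) - 6\right)^{2} = \left(\left(4 - 5 - 35\right) - 6\right)^{2} = \left(-36 - 6\right)^{2} = \left(-42\right)^{2} = 1764$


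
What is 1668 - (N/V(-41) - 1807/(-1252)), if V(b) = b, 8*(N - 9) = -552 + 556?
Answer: 85559583/51332 ≈ 1666.8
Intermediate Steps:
N = 19/2 (N = 9 + (-552 + 556)/8 = 9 + (⅛)*4 = 9 + ½ = 19/2 ≈ 9.5000)
1668 - (N/V(-41) - 1807/(-1252)) = 1668 - ((19/2)/(-41) - 1807/(-1252)) = 1668 - ((19/2)*(-1/41) - 1807*(-1/1252)) = 1668 - (-19/82 + 1807/1252) = 1668 - 1*62193/51332 = 1668 - 62193/51332 = 85559583/51332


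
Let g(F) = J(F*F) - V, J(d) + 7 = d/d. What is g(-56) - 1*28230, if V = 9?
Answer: -28245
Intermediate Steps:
J(d) = -6 (J(d) = -7 + d/d = -7 + 1 = -6)
g(F) = -15 (g(F) = -6 - 1*9 = -6 - 9 = -15)
g(-56) - 1*28230 = -15 - 1*28230 = -15 - 28230 = -28245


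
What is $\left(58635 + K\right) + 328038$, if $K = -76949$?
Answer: $309724$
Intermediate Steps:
$\left(58635 + K\right) + 328038 = \left(58635 - 76949\right) + 328038 = -18314 + 328038 = 309724$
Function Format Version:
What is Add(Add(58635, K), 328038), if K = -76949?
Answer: 309724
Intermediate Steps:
Add(Add(58635, K), 328038) = Add(Add(58635, -76949), 328038) = Add(-18314, 328038) = 309724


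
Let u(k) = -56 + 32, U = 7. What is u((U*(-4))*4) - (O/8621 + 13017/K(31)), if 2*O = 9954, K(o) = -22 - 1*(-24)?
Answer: -112643319/17242 ≈ -6533.1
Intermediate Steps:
K(o) = 2 (K(o) = -22 + 24 = 2)
O = 4977 (O = (½)*9954 = 4977)
u(k) = -24
u((U*(-4))*4) - (O/8621 + 13017/K(31)) = -24 - (4977/8621 + 13017/2) = -24 - 1*112229511/17242 = -24 - 112229511/17242 = -112643319/17242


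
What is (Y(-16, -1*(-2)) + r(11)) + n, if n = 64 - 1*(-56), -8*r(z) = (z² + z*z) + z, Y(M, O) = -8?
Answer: 643/8 ≈ 80.375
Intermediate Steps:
r(z) = -z²/4 - z/8 (r(z) = -((z² + z*z) + z)/8 = -((z² + z²) + z)/8 = -(2*z² + z)/8 = -(z + 2*z²)/8 = -z²/4 - z/8)
n = 120 (n = 64 + 56 = 120)
(Y(-16, -1*(-2)) + r(11)) + n = (-8 - ⅛*11*(1 + 2*11)) + 120 = (-8 - ⅛*11*(1 + 22)) + 120 = (-8 - ⅛*11*23) + 120 = (-8 - 253/8) + 120 = -317/8 + 120 = 643/8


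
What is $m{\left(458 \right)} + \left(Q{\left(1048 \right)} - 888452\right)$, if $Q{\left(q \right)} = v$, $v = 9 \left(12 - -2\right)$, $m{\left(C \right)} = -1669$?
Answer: $-889995$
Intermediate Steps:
$v = 126$ ($v = 9 \left(12 + 2\right) = 9 \cdot 14 = 126$)
$Q{\left(q \right)} = 126$
$m{\left(458 \right)} + \left(Q{\left(1048 \right)} - 888452\right) = -1669 + \left(126 - 888452\right) = -1669 - 888326 = -889995$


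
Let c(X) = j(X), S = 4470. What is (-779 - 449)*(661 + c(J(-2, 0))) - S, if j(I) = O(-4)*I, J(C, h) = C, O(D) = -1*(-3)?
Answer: -808810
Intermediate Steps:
O(D) = 3
j(I) = 3*I
c(X) = 3*X
(-779 - 449)*(661 + c(J(-2, 0))) - S = (-779 - 449)*(661 + 3*(-2)) - 1*4470 = -1228*(661 - 6) - 4470 = -1228*655 - 4470 = -804340 - 4470 = -808810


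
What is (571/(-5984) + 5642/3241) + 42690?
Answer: 118281131211/2770592 ≈ 42692.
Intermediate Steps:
(571/(-5984) + 5642/3241) + 42690 = (571*(-1/5984) + 5642*(1/3241)) + 42690 = (-571/5984 + 806/463) + 42690 = 4558731/2770592 + 42690 = 118281131211/2770592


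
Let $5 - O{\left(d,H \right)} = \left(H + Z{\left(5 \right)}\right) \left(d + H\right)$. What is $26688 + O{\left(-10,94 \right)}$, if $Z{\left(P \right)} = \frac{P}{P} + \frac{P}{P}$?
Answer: $18629$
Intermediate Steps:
$Z{\left(P \right)} = 2$ ($Z{\left(P \right)} = 1 + 1 = 2$)
$O{\left(d,H \right)} = 5 - \left(2 + H\right) \left(H + d\right)$ ($O{\left(d,H \right)} = 5 - \left(H + 2\right) \left(d + H\right) = 5 - \left(2 + H\right) \left(H + d\right)$)
$26688 + O{\left(-10,94 \right)} = 26688 - \left(8999 - 940\right) = 26688 + \left(5 - 8836 - 188 + 20 + 940\right) = 26688 - 8059 = 18629$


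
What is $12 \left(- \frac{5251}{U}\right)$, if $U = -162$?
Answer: $\frac{10502}{27} \approx 388.96$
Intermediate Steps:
$12 \left(- \frac{5251}{U}\right) = 12 \left(- \frac{5251}{-162}\right) = 12 \left(\left(-5251\right) \left(- \frac{1}{162}\right)\right) = 12 \cdot \frac{5251}{162} = \frac{10502}{27}$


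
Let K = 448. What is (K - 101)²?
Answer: 120409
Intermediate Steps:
(K - 101)² = (448 - 101)² = 347² = 120409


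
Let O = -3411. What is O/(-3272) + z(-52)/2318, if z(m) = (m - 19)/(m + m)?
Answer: 102816113/98598448 ≈ 1.0428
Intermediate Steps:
z(m) = (-19 + m)/(2*m) (z(m) = (-19 + m)/((2*m)) = (-19 + m)*(1/(2*m)) = (-19 + m)/(2*m))
O/(-3272) + z(-52)/2318 = -3411/(-3272) + ((½)*(-19 - 52)/(-52))/2318 = -3411*(-1/3272) + ((½)*(-1/52)*(-71))*(1/2318) = 3411/3272 + (71/104)*(1/2318) = 3411/3272 + 71/241072 = 102816113/98598448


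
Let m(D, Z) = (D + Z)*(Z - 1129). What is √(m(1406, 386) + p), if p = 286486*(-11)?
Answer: I*√4482802 ≈ 2117.3*I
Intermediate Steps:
m(D, Z) = (-1129 + Z)*(D + Z) (m(D, Z) = (D + Z)*(-1129 + Z) = (-1129 + Z)*(D + Z))
p = -3151346
√(m(1406, 386) + p) = √((386² - 1129*1406 - 1129*386 + 1406*386) - 3151346) = √((148996 - 1587374 - 435794 + 542716) - 3151346) = √(-1331456 - 3151346) = √(-4482802) = I*√4482802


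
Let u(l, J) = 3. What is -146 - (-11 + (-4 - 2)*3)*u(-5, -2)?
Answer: -59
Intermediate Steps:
-146 - (-11 + (-4 - 2)*3)*u(-5, -2) = -146 - (-11 + (-4 - 2)*3)*3 = -146 - (-11 - 6*3)*3 = -146 - (-11 - 18)*3 = -146 - (-29)*3 = -146 - 1*(-87) = -146 + 87 = -59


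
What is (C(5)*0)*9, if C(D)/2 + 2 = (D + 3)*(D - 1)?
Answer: 0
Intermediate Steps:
C(D) = -4 + 2*(-1 + D)*(3 + D) (C(D) = -4 + 2*((D + 3)*(D - 1)) = -4 + 2*((3 + D)*(-1 + D)) = -4 + 2*((-1 + D)*(3 + D)) = -4 + 2*(-1 + D)*(3 + D))
(C(5)*0)*9 = ((-10 + 2*5² + 4*5)*0)*9 = ((-10 + 2*25 + 20)*0)*9 = ((-10 + 50 + 20)*0)*9 = (60*0)*9 = 0*9 = 0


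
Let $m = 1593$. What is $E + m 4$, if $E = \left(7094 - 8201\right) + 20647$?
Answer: $25912$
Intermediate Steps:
$E = 19540$ ($E = \left(7094 - 8201\right) + 20647 = -1107 + 20647 = 19540$)
$E + m 4 = 19540 + 1593 \cdot 4 = 19540 + 6372 = 25912$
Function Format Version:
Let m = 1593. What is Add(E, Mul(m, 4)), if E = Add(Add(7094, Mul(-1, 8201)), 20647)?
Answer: 25912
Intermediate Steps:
E = 19540 (E = Add(Add(7094, -8201), 20647) = Add(-1107, 20647) = 19540)
Add(E, Mul(m, 4)) = Add(19540, Mul(1593, 4)) = Add(19540, 6372) = 25912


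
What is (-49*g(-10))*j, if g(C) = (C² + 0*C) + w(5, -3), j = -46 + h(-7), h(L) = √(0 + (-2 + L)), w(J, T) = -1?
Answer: 223146 - 14553*I ≈ 2.2315e+5 - 14553.0*I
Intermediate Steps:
h(L) = √(-2 + L)
j = -46 + 3*I (j = -46 + √(-2 - 7) = -46 + √(-9) = -46 + 3*I ≈ -46.0 + 3.0*I)
g(C) = -1 + C² (g(C) = (C² + 0*C) - 1 = (C² + 0) - 1 = C² - 1 = -1 + C²)
(-49*g(-10))*j = (-49*(-1 + (-10)²))*(-46 + 3*I) = (-49*(-1 + 100))*(-46 + 3*I) = (-49*99)*(-46 + 3*I) = -4851*(-46 + 3*I) = 223146 - 14553*I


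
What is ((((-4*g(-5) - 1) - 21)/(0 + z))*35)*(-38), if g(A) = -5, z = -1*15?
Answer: -532/3 ≈ -177.33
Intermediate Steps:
z = -15
((((-4*g(-5) - 1) - 21)/(0 + z))*35)*(-38) = ((((-4*(-5) - 1) - 21)/(0 - 15))*35)*(-38) = ((((20 - 1) - 21)/(-15))*35)*(-38) = (((19 - 21)*(-1/15))*35)*(-38) = (-2*(-1/15)*35)*(-38) = ((2/15)*35)*(-38) = (14/3)*(-38) = -532/3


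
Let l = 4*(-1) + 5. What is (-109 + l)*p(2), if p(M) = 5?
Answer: -540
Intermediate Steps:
l = 1 (l = -4 + 5 = 1)
(-109 + l)*p(2) = (-109 + 1)*5 = -108*5 = -540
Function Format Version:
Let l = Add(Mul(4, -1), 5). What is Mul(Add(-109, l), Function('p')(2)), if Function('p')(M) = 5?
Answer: -540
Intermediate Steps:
l = 1 (l = Add(-4, 5) = 1)
Mul(Add(-109, l), Function('p')(2)) = Mul(Add(-109, 1), 5) = Mul(-108, 5) = -540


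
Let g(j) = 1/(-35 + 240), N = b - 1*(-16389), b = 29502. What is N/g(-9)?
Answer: 9407655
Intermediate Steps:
N = 45891 (N = 29502 - 1*(-16389) = 29502 + 16389 = 45891)
g(j) = 1/205
N/g(-9) = 45891/(1/205) = 45891*205 = 9407655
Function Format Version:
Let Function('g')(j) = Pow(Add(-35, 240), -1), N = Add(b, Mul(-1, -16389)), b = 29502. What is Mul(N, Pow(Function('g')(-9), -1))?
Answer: 9407655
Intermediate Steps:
N = 45891 (N = Add(29502, Mul(-1, -16389)) = Add(29502, 16389) = 45891)
Function('g')(j) = Rational(1, 205) (Function('g')(j) = Pow(205, -1) = Rational(1, 205))
Mul(N, Pow(Function('g')(-9), -1)) = Mul(45891, Pow(Rational(1, 205), -1)) = Mul(45891, 205) = 9407655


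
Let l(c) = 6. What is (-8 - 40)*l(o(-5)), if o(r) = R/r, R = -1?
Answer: -288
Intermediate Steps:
o(r) = -1/r
(-8 - 40)*l(o(-5)) = (-8 - 40)*6 = -48*6 = -288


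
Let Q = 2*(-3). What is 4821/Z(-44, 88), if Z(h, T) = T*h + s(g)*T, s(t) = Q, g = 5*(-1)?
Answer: -4821/4400 ≈ -1.0957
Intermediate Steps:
Q = -6
g = -5
s(t) = -6
Z(h, T) = -6*T + T*h (Z(h, T) = T*h - 6*T = -6*T + T*h)
4821/Z(-44, 88) = 4821/((88*(-6 - 44))) = 4821/((88*(-50))) = 4821/(-4400) = 4821*(-1/4400) = -4821/4400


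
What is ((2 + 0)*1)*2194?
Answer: 4388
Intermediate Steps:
((2 + 0)*1)*2194 = (2*1)*2194 = 2*2194 = 4388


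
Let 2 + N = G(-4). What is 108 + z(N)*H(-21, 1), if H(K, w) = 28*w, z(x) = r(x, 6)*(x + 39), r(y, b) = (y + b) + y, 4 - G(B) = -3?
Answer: 19820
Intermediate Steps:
G(B) = 7 (G(B) = 4 - 1*(-3) = 4 + 3 = 7)
N = 5 (N = -2 + 7 = 5)
r(y, b) = b + 2*y (r(y, b) = (b + y) + y = b + 2*y)
z(x) = (6 + 2*x)*(39 + x) (z(x) = (6 + 2*x)*(x + 39) = (6 + 2*x)*(39 + x))
108 + z(N)*H(-21, 1) = 108 + (2*(3 + 5)*(39 + 5))*(28*1) = 108 + (2*8*44)*28 = 108 + 704*28 = 108 + 19712 = 19820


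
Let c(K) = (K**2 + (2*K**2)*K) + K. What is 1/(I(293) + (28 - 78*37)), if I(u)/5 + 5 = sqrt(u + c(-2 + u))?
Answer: 2883/1225928486 + 35*sqrt(1007543)/1225928486 ≈ 3.1009e-5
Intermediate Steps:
c(K) = K + K**2 + 2*K**3 (c(K) = (K**2 + 2*K**3) + K = K + K**2 + 2*K**3)
I(u) = -25 + 5*sqrt(u + (-2 + u)*(-1 + u + 2*(-2 + u)**2)) (I(u) = -25 + 5*sqrt(u + (-2 + u)*(1 + (-2 + u) + 2*(-2 + u)**2)) = -25 + 5*sqrt(u + (-2 + u)*(-1 + u + 2*(-2 + u)**2)))
1/(I(293) + (28 - 78*37)) = 1/((-25 + 5*sqrt(293 + (-2 + 293)*(-1 + 293 + 2*(-2 + 293)**2))) + (28 - 78*37)) = 1/((-25 + 5*sqrt(293 + 291*(-1 + 293 + 2*291**2))) + (28 - 2886)) = 1/((-25 + 5*sqrt(293 + 291*(-1 + 293 + 2*84681))) - 2858) = 1/((-25 + 5*sqrt(293 + 291*(-1 + 293 + 169362))) - 2858) = 1/((-25 + 5*sqrt(293 + 291*169654)) - 2858) = 1/((-25 + 5*sqrt(293 + 49369314)) - 2858) = 1/((-25 + 5*sqrt(49369607)) - 2858) = 1/((-25 + 5*(7*sqrt(1007543))) - 2858) = 1/((-25 + 35*sqrt(1007543)) - 2858) = 1/(-2883 + 35*sqrt(1007543))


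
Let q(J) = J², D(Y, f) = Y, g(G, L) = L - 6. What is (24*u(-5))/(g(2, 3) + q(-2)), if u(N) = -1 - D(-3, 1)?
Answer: 48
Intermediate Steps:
g(G, L) = -6 + L
u(N) = 2 (u(N) = -1 - 1*(-3) = -1 + 3 = 2)
(24*u(-5))/(g(2, 3) + q(-2)) = (24*2)/((-6 + 3) + (-2)²) = 48/(-3 + 4) = 48/1 = 48*1 = 48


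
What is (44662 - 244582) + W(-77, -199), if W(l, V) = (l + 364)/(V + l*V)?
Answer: -3023589793/15124 ≈ -1.9992e+5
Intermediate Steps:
W(l, V) = (364 + l)/(V + V*l)
(44662 - 244582) + W(-77, -199) = (44662 - 244582) + (364 - 77)/((-199)*(1 - 77)) = -199920 - 1/199*287/(-76) = -199920 - 1/199*(-1/76)*287 = -199920 + 287/15124 = -3023589793/15124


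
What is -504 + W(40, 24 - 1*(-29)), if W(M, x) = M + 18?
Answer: -446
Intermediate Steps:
W(M, x) = 18 + M
-504 + W(40, 24 - 1*(-29)) = -504 + (18 + 40) = -504 + 58 = -446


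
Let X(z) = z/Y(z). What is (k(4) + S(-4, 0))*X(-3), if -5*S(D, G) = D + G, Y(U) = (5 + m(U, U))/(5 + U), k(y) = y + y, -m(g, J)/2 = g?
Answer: -24/5 ≈ -4.8000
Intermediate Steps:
m(g, J) = -2*g
k(y) = 2*y
Y(U) = (5 - 2*U)/(5 + U)
S(D, G) = -D/5 - G/5 (S(D, G) = -(D + G)/5 = -D/5 - G/5)
X(z) = z*(5 + z)/(5 - 2*z) (X(z) = z/(((5 - 2*z)/(5 + z))) = z*((5 + z)/(5 - 2*z)) = z*(5 + z)/(5 - 2*z))
(k(4) + S(-4, 0))*X(-3) = (2*4 + (-⅕*(-4) - ⅕*0))*(-1*(-3)*(5 - 3)/(-5 + 2*(-3))) = (8 + (⅘ + 0))*(-1*(-3)*2/(-5 - 6)) = (8 + ⅘)*(-1*(-3)*2/(-11)) = 44*(-1*(-3)*(-1/11)*2)/5 = (44/5)*(-6/11) = -24/5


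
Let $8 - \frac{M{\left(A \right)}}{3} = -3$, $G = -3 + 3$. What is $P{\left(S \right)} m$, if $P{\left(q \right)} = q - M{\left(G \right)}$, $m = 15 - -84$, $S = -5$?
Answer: $-3762$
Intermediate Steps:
$G = 0$
$M{\left(A \right)} = 33$ ($M{\left(A \right)} = 24 - -9 = 24 + 9 = 33$)
$m = 99$ ($m = 15 + 84 = 99$)
$P{\left(q \right)} = -33 + q$ ($P{\left(q \right)} = q - 33 = -33 + q$)
$P{\left(S \right)} m = \left(-33 - 5\right) 99 = \left(-38\right) 99 = -3762$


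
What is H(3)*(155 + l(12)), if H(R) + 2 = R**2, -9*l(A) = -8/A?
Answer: 29309/27 ≈ 1085.5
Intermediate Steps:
l(A) = 8/(9*A) (l(A) = -(-8)/(9*A) = 8/(9*A))
H(R) = -2 + R**2
H(3)*(155 + l(12)) = (-2 + 3**2)*(155 + (8/9)/12) = (-2 + 9)*(155 + (8/9)*(1/12)) = 7*(155 + 2/27) = 7*(4187/27) = 29309/27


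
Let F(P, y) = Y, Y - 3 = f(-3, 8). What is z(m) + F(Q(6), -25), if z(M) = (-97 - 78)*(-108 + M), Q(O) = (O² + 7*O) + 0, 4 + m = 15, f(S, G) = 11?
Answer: 16989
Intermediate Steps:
Y = 14 (Y = 3 + 11 = 14)
m = 11 (m = -4 + 15 = 11)
Q(O) = O² + 7*O
F(P, y) = 14
z(M) = 18900 - 175*M (z(M) = -175*(-108 + M) = 18900 - 175*M)
z(m) + F(Q(6), -25) = (18900 - 175*11) + 14 = (18900 - 1925) + 14 = 16975 + 14 = 16989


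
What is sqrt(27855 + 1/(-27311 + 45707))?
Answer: sqrt(261846916891)/3066 ≈ 166.90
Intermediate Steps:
sqrt(27855 + 1/(-27311 + 45707)) = sqrt(27855 + 1/18396) = sqrt(512420581/18396) = sqrt(261846916891)/3066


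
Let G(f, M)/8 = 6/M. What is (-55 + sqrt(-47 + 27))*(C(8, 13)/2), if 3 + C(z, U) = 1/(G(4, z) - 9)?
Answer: 275/3 - 10*I*sqrt(5)/3 ≈ 91.667 - 7.4536*I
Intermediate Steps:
G(f, M) = 48/M (G(f, M) = 8*(6/M) = 48/M)
C(z, U) = -3 + 1/(-9 + 48/z) (C(z, U) = -3 + 1/(48/z - 9) = -3 + 1/(-9 + 48/z))
(-55 + sqrt(-47 + 27))*(C(8, 13)/2) = (-55 + sqrt(-47 + 27))*((4*(36 - 7*8)/(3*(-16 + 3*8)))/2) = (-55 + sqrt(-20))*((4*(36 - 56)/(3*(-16 + 24)))*(1/2)) = (-55 + 2*I*sqrt(5))*(((4/3)*(-20)/8)*(1/2)) = (-55 + 2*I*sqrt(5))*(((4/3)*(1/8)*(-20))*(1/2)) = (-55 + 2*I*sqrt(5))*(-10/3*1/2) = (-55 + 2*I*sqrt(5))*(-5/3) = 275/3 - 10*I*sqrt(5)/3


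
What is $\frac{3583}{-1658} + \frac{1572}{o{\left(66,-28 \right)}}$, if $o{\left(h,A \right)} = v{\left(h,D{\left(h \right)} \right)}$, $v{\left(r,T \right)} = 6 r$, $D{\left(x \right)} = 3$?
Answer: $\frac{98959}{54714} \approx 1.8087$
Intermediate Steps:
$o{\left(h,A \right)} = 6 h$
$\frac{3583}{-1658} + \frac{1572}{o{\left(66,-28 \right)}} = \frac{3583}{-1658} + \frac{1572}{6 \cdot 66} = 3583 \left(- \frac{1}{1658}\right) + \frac{1572}{396} = - \frac{3583}{1658} + 1572 \cdot \frac{1}{396} = - \frac{3583}{1658} + \frac{131}{33} = \frac{98959}{54714}$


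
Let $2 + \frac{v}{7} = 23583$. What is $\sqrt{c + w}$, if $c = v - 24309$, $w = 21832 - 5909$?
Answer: $3 \sqrt{17409} \approx 395.83$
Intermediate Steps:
$v = 165067$ ($v = -14 + 7 \cdot 23583 = -14 + 165081 = 165067$)
$w = 15923$ ($w = 21832 - 5909 = 15923$)
$c = 140758$ ($c = 165067 - 24309 = 140758$)
$\sqrt{c + w} = \sqrt{140758 + 15923} = \sqrt{156681} = 3 \sqrt{17409}$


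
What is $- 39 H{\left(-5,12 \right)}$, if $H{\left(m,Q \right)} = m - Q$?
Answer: $663$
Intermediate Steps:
$- 39 H{\left(-5,12 \right)} = - 39 \left(-5 - 12\right) = \left(-39\right) \left(-17\right) = 663$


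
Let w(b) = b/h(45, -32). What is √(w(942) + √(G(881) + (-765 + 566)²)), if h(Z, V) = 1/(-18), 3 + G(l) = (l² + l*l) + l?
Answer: √(-16956 + √1592801) ≈ 125.28*I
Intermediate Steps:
G(l) = -3 + l + 2*l² (G(l) = -3 + ((l² + l*l) + l) = -3 + ((l² + l²) + l) = -3 + (2*l² + l) = -3 + (l + 2*l²) = -3 + l + 2*l²)
h(Z, V) = -1/18
w(b) = -18*b (w(b) = b/(-1/18) = b*(-18) = -18*b)
√(w(942) + √(G(881) + (-765 + 566)²)) = √(-18*942 + √((-3 + 881 + 2*881²) + (-765 + 566)²)) = √(-16956 + √((-3 + 881 + 2*776161) + (-199)²)) = √(-16956 + √((-3 + 881 + 1552322) + 39601)) = √(-16956 + √(1553200 + 39601)) = √(-16956 + √1592801)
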